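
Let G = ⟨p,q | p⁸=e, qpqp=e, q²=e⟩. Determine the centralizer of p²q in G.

⟨p²q⟩ ⊆ C_G(p²q) since powers of p²q commute with p²q; so |C_G(p²q)| ≥ |⟨p²q⟩| = 2.
By orbit–stabilizer, |C_G(p²q)| = |G| / |conj. class of p²q| = 16 / 4 = 4.
The 4 elements commuting with p²q are {e, p⁴, p²q, p⁶q}.

Answer: {e, p⁴, p²q, p⁶q}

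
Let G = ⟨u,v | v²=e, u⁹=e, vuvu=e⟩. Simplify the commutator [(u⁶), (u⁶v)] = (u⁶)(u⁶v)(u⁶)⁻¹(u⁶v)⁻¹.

[(u⁶), (u⁶v)] = (u⁶)·(u⁶v)·(u⁶)⁻¹·(u⁶v)⁻¹.
  (u⁶) · (u⁶v) = u³v
  (u³v) · (u³) = v
  v · (u⁶v) = u³

Answer: u³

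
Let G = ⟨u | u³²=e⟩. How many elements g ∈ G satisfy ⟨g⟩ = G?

G is cyclic of order 32. An element generates G iff its order is 32, and a cyclic group of order 32 has exactly φ(32) = 16 such elements.

Answer: 16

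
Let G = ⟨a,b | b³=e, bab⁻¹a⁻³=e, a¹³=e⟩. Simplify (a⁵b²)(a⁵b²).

Compute (a⁵b²) · (a⁵b²) by multiplying left to right and reducing via the relations at each step:
  (a⁵b²) · a⁵ = a¹¹b²
  (a¹¹b²) · b² = a¹¹b

Answer: a¹¹b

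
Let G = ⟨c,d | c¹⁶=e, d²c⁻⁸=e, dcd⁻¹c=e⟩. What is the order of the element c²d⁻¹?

Compute successive powers until reaching e:
  (c²d⁻¹)¹ = c²d⁻¹, (c²d⁻¹)² = c⁸, (c²d⁻¹)³ = c²d, (c²d⁻¹)⁴ = e.
The smallest positive k with (c²d⁻¹)ᵏ = e is 4.

Answer: 4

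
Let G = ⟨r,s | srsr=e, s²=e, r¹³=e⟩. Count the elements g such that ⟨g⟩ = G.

⟨g⟩ = G would require ord(g) = |G| = 26, but the maximum element order in G is 13 < 26. So G is not cyclic and no single element generates it: the count is 0.

Answer: 0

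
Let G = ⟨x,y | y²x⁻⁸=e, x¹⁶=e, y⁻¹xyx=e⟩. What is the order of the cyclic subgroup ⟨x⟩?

|⟨x⟩| equals the order of x. Compute successive powers until reaching e:
  x¹ = x, x² = x², x³ = x³, x⁴ = x⁴, x⁵ = x⁵, x⁶ = x⁶, x⁷ = x⁷, x⁸ = x⁸, x⁹ = x⁹, x¹⁰ = x¹⁰, x¹¹ = x¹¹, x¹² = x¹², x¹³ = x¹³, x¹⁴ = x¹⁴, x¹⁵ = x¹⁵, x¹⁶ = e.
The smallest positive k with xᵏ = e is 16, so |⟨x⟩| = 16.

Answer: 16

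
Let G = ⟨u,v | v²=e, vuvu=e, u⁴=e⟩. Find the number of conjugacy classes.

The conjugacy classes (representative and size) are:
  [e] (size 1), [u] (size 2), [u²] (size 1), [u²v] (size 2), [u³v] (size 2).
Class equation: 1 + 2 + 1 + 2 + 2 = 8 = |G|. So G has 5 conjugacy classes.

Answer: 5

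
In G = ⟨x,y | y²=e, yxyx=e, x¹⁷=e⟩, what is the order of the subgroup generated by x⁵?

|⟨x⁵⟩| equals the order of x⁵. Compute successive powers until reaching e:
  (x⁵)¹ = x⁵, (x⁵)² = x¹⁰, (x⁵)³ = x¹⁵, (x⁵)⁴ = x³, (x⁵)⁵ = x⁸, (x⁵)⁶ = x¹³, (x⁵)⁷ = x, (x⁵)⁸ = x⁶, (x⁵)⁹ = x¹¹, (x⁵)¹⁰ = x¹⁶, (x⁵)¹¹ = x⁴, (x⁵)¹² = x⁹, (x⁵)¹³ = x¹⁴, (x⁵)¹⁴ = x², (x⁵)¹⁵ = x⁷, (x⁵)¹⁶ = x¹², (x⁵)¹⁷ = e.
The smallest positive k with (x⁵)ᵏ = e is 17, so |⟨x⁵⟩| = 17.

Answer: 17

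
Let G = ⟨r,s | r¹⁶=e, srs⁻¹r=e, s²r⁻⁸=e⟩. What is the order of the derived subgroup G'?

G' = [G, G] is generated by all commutators. The generator-pair commutators are: [r, s] = r².
The subgroup they normally generate is {e, r², r⁴, r⁶, r⁸, r¹⁰, r¹², r¹⁴}, of order 8.
Check: |G/G'| = 32/8 = 4 is the order of the abelianisation.

Answer: 8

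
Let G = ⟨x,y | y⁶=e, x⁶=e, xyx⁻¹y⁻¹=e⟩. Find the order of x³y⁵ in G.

Compute successive powers until reaching e:
  (x³y⁵)¹ = x³y⁵, (x³y⁵)² = y⁴, (x³y⁵)³ = x³y³, (x³y⁵)⁴ = y², (x³y⁵)⁵ = x³y, (x³y⁵)⁶ = e.
The smallest positive k with (x³y⁵)ᵏ = e is 6.

Answer: 6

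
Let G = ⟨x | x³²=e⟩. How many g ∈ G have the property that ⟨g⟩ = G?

G is cyclic of order 32. An element generates G iff its order is 32, and a cyclic group of order 32 has exactly φ(32) = 16 such elements.

Answer: 16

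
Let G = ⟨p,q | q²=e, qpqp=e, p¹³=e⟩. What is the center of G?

An element z ∈ Z(G) iff z commutes with every generator.
For example e is central: e·p = p = p·e; e·q = q = q·e.
Whereas p ∉ Z(G) since p·q = pq ≠ p¹²q = q·p.
Checking each of the 26 elements this way gives Z(G) = {e}, of order 1.

Answer: {e}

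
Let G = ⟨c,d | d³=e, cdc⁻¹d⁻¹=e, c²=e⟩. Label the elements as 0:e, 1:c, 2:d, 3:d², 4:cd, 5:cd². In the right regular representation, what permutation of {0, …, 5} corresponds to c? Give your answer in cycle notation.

(0 1)(2 4)(3 5)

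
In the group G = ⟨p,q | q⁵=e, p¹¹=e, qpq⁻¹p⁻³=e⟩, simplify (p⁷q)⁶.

Compute successive powers of (p⁷q), reducing at each step:
  (p⁷q)²: (p⁷q) · p⁷ = p⁶q;   (p⁶q) · q = p⁶q²
  (p⁷q)³: (p⁶q²) · p⁷ = p³q²;   (p³q²) · q = p³q³
  (p⁷q)⁴: (p³q³) · p⁷ = p⁵q³;   (p⁵q³) · q = p⁵q⁴
  (p⁷q)⁵: (p⁵q⁴) · p⁷ = q⁴;   (q⁴) · q = e
  (p⁷q)⁶: e · p⁷ = p⁷;   (p⁷) · q = p⁷q

Answer: p⁷q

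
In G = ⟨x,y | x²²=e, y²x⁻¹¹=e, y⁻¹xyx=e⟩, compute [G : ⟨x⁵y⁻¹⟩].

First find ord(x⁵y⁻¹) by computing successive powers:
  (x⁵y⁻¹)¹ = x⁵y⁻¹, (x⁵y⁻¹)² = x¹¹, (x⁵y⁻¹)³ = x⁵y, (x⁵y⁻¹)⁴ = e.
So |⟨x⁵y⁻¹⟩| = ord(x⁵y⁻¹) = 4. With |G| = 44, by Lagrange [G : ⟨x⁵y⁻¹⟩] = 44/4 = 11.

Answer: 11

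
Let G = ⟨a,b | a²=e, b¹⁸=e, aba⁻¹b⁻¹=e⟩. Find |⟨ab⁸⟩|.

|⟨ab⁸⟩| equals the order of ab⁸. Compute successive powers until reaching e:
  (ab⁸)¹ = ab⁸, (ab⁸)² = b¹⁶, (ab⁸)³ = ab⁶, (ab⁸)⁴ = b¹⁴, (ab⁸)⁵ = ab⁴, (ab⁸)⁶ = b¹², (ab⁸)⁷ = ab², (ab⁸)⁸ = b¹⁰, (ab⁸)⁹ = a, (ab⁸)¹⁰ = b⁸, (ab⁸)¹¹ = ab¹⁶, (ab⁸)¹² = b⁶, (ab⁸)¹³ = ab¹⁴, (ab⁸)¹⁴ = b⁴, (ab⁸)¹⁵ = ab¹², (ab⁸)¹⁶ = b², (ab⁸)¹⁷ = ab¹⁰, (ab⁸)¹⁸ = e.
The smallest positive k with (ab⁸)ᵏ = e is 18, so |⟨ab⁸⟩| = 18.

Answer: 18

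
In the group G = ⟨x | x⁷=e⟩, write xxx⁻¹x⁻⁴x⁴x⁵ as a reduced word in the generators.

Multiply left to right, reducing at each step:
  x · x = x²
  (x²) · x⁻¹ = x
  x · x⁻⁴ = x⁴
  (x⁴) · x⁴ = x
  x · x⁵ = x⁶

Answer: x⁶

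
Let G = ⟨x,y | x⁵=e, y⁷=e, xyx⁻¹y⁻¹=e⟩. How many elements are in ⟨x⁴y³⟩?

|⟨x⁴y³⟩| equals the order of x⁴y³. Compute successive powers until reaching e:
  (x⁴y³)¹ = x⁴y³, (x⁴y³)² = x³y⁶, (x⁴y³)³ = x²y², (x⁴y³)⁴ = xy⁵, (x⁴y³)⁵ = y, (x⁴y³)⁶ = x⁴y⁴, (x⁴y³)⁷ = x³, (x⁴y³)⁸ = x²y³, (x⁴y³)⁹ = xy⁶, (x⁴y³)¹⁰ = y², (x⁴y³)¹¹ = x⁴y⁵, (x⁴y³)¹² = x³y, (x⁴y³)¹³ = x²y⁴, (x⁴y³)¹⁴ = x, (x⁴y³)¹⁵ = y³, (x⁴y³)¹⁶ = x⁴y⁶, (x⁴y³)¹⁷ = x³y², (x⁴y³)¹⁸ = x²y⁵, (x⁴y³)¹⁹ = xy, (x⁴y³)²⁰ = y⁴, (x⁴y³)²¹ = x⁴, (x⁴y³)²² = x³y³, (x⁴y³)²³ = x²y⁶, (x⁴y³)²⁴ = xy², (x⁴y³)²⁵ = y⁵, (x⁴y³)²⁶ = x⁴y, (x⁴y³)²⁷ = x³y⁴, (x⁴y³)²⁸ = x², (x⁴y³)²⁹ = xy³, (x⁴y³)³⁰ = y⁶, (x⁴y³)³¹ = x⁴y², (x⁴y³)³² = x³y⁵, (x⁴y³)³³ = x²y, (x⁴y³)³⁴ = xy⁴, (x⁴y³)³⁵ = e.
The smallest positive k with (x⁴y³)ᵏ = e is 35, so |⟨x⁴y³⟩| = 35.

Answer: 35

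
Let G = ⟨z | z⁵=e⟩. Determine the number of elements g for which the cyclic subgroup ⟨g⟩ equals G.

G is cyclic of order 5. An element generates G iff its order is 5, and a cyclic group of order 5 has exactly φ(5) = 4 such elements.

Answer: 4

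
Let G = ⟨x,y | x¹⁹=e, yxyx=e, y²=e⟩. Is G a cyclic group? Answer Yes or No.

Every cyclic group is abelian. But x·y = xy while y·x = x¹⁸y, so x·y ≠ y·x and G is not abelian. Hence G is not cyclic.

Answer: No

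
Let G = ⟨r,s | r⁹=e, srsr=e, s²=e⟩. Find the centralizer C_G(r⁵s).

⟨r⁵s⟩ ⊆ C_G(r⁵s) since powers of r⁵s commute with r⁵s; so |C_G(r⁵s)| ≥ |⟨r⁵s⟩| = 2.
By orbit–stabilizer, |C_G(r⁵s)| = |G| / |conj. class of r⁵s| = 18 / 9 = 2.
The 2 elements commuting with r⁵s are {e, r⁵s}.

Answer: {e, r⁵s}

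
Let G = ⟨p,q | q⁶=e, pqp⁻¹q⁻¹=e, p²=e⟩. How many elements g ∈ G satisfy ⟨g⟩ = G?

⟨g⟩ = G would require ord(g) = |G| = 12, but the maximum element order in G is 6 < 12. So G is not cyclic and no single element generates it: the count is 0.

Answer: 0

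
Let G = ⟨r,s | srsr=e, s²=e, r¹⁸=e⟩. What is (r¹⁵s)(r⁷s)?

Compute (r¹⁵s) · (r⁷s) by multiplying left to right and reducing via the relations at each step:
  (r¹⁵s) · r⁷ = r⁸s
  (r⁸s) · s = r⁸

Answer: r⁸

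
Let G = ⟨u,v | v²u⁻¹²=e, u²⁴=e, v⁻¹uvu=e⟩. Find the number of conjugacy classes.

The conjugacy classes (representative and size) are:
  [e] (size 1), [u] (size 2), [u²] (size 2), [u³] (size 2), [u⁴] (size 2), [u⁵] (size 2), [u¹⁸] (size 2), [u⁷] (size 2), [u¹⁶] (size 2), [u¹⁵] (size 2), [u¹⁴] (size 2), [u¹³] (size 2), [u¹²] (size 1), [u⁶v] (size 12), [u⁵v⁻¹] (size 12).
Class equation: 1 + 2 + 2 + 2 + 2 + 2 + 2 + 2 + 2 + 2 + 2 + 2 + 1 + 12 + 12 = 48 = |G|. So G has 15 conjugacy classes.

Answer: 15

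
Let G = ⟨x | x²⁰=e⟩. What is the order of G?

G is generated by a single element, so G is cyclic. The relator gives x²⁰ = e and no smaller power is forced to be e, so the 20 powers {e, x, x², x³, x⁴, x⁵, x⁶, x⁷, x⁸, x⁹, x¹², x¹³, x¹¹, x¹⁰, x¹⁴, x¹⁵, x¹⁶, x¹⁷, x¹⁸, x¹⁹} are distinct. Hence |G| = 20.

Answer: 20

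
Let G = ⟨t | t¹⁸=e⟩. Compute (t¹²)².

Compute successive powers of (t¹²), reducing at each step:
  (t¹²)²: (t¹²) · t¹² = t⁶

Answer: t⁶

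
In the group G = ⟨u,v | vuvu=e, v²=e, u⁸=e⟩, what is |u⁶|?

Compute successive powers until reaching e:
  (u⁶)¹ = u⁶, (u⁶)² = u⁴, (u⁶)³ = u², (u⁶)⁴ = e.
The smallest positive k with (u⁶)ᵏ = e is 4.

Answer: 4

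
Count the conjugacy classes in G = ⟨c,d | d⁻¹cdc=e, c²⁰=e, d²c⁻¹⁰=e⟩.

The conjugacy classes (representative and size) are:
  [e] (size 1), [c] (size 2), [c²] (size 2), [c³] (size 2), [c⁴] (size 2), [c⁵] (size 2), [c¹⁴] (size 2), [c⁷] (size 2), [c⁸] (size 2), [c¹¹] (size 2), [c¹⁰] (size 1), [c²d⁻¹] (size 10), [c⁹d] (size 10).
Class equation: 1 + 2 + 2 + 2 + 2 + 2 + 2 + 2 + 2 + 2 + 1 + 10 + 10 = 40 = |G|. So G has 13 conjugacy classes.

Answer: 13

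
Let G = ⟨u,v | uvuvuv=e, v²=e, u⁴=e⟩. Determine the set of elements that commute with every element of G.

An element z ∈ Z(G) iff z commutes with every generator.
For example e is central: e·u = u = u·e; e·v = v = v·e.
Whereas u ∉ Z(G) since u·v = uv ≠ vu = v·u.
Checking each of the 24 elements this way gives Z(G) = {e}, of order 1.

Answer: {e}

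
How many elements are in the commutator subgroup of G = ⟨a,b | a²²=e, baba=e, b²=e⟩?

G' = [G, G] is generated by all commutators. The generator-pair commutators are: [a, b] = a².
The subgroup they normally generate is {e, a², a⁴, a⁶, a⁸, a¹⁰, a¹², a¹⁴, a¹⁶, a¹⁸, a²⁰}, of order 11.
Check: |G/G'| = 44/11 = 4 is the order of the abelianisation.

Answer: 11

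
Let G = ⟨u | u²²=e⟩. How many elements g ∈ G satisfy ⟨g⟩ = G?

G is cyclic of order 22. An element generates G iff its order is 22, and a cyclic group of order 22 has exactly φ(22) = 10 such elements.

Answer: 10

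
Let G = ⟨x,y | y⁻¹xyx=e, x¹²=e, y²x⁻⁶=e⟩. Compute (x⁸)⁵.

Compute successive powers of (x⁸), reducing at each step:
  (x⁸)²: (x⁸) · x⁸ = x⁴
  (x⁸)³: (x⁴) · x⁸ = e
  (x⁸)⁴: e · x⁸ = x⁸
  (x⁸)⁵: (x⁸) · x⁸ = x⁴

Answer: x⁴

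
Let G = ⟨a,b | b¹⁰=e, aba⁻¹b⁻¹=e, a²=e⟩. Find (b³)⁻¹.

The order of (b³) is 10 (smallest k with (b³)ᵏ = e), so (b³)⁻¹ = (b³)⁹ = b⁷.
Check: (b³) · (b⁷) → (b³) · b⁷ = e, giving e as required.

Answer: b⁷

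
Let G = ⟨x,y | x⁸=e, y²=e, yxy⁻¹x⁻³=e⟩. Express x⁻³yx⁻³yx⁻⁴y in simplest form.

Multiply left to right, reducing at each step:
  (x⁵) · y = x⁵y
  (x⁵y) · x⁻³ = x⁴y
  (x⁴y) · y = x⁴
  (x⁴) · x⁻⁴ = e
  e · y = y

Answer: y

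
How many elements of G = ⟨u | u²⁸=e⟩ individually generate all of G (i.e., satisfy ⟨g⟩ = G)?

G is cyclic of order 28. An element generates G iff its order is 28, and a cyclic group of order 28 has exactly φ(28) = 12 such elements.

Answer: 12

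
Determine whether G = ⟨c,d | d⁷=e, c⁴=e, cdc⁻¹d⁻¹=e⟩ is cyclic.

|G| = 28. The element cd has order 28 (its powers give 28 distinct elements), so ⟨cd⟩ = G and G is cyclic.

Answer: Yes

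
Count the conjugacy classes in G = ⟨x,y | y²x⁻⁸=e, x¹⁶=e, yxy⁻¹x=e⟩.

The conjugacy classes (representative and size) are:
  [e] (size 1), [x] (size 2), [x¹⁴] (size 2), [x¹³] (size 2), [x¹²] (size 2), [x⁵] (size 2), [x¹⁰] (size 2), [x⁷] (size 2), [x⁸] (size 1), [y⁻¹] (size 8), [x⁷y⁻¹] (size 8).
Class equation: 1 + 2 + 2 + 2 + 2 + 2 + 2 + 2 + 1 + 8 + 8 = 32 = |G|. So G has 11 conjugacy classes.

Answer: 11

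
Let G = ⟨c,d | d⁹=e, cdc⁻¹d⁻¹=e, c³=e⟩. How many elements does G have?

Enumerate words in the generators, reducing via the relations: the distinct elements are
  {c, d, e, cd, c², d², d³, d⁴, d⁵, d⁶, d⁷, d⁸, cd², cd³, cd⁴, cd⁵, cd⁶, cd⁷, cd⁸, c²d, c²d², c²d³, c²d⁴, c²d⁵, c²d⁶, c²d⁷, c²d⁸}.
No further products give new elements, so |G| = 27.

Answer: 27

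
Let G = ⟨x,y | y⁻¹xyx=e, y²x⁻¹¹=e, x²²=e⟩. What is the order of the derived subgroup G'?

G' = [G, G] is generated by all commutators. The generator-pair commutators are: [x, y] = x².
The subgroup they normally generate is {e, x², x⁴, x⁶, x⁸, x¹⁰, x¹², x¹⁴, x¹⁶, x¹⁸, x²⁰}, of order 11.
Check: |G/G'| = 44/11 = 4 is the order of the abelianisation.

Answer: 11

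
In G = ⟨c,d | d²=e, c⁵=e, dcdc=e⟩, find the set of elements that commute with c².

⟨c²⟩ ⊆ C_G(c²) since powers of c² commute with c²; so |C_G(c²)| ≥ |⟨c²⟩| = 5.
By orbit–stabilizer, |C_G(c²)| = |G| / |conj. class of c²| = 10 / 2 = 5.
The 5 elements commuting with c² are {e, c, c², c³, c⁴}.

Answer: {e, c, c², c³, c⁴}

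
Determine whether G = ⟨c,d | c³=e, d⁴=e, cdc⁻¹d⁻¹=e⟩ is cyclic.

|G| = 12. The element cd has order 12 (its powers give 12 distinct elements), so ⟨cd⟩ = G and G is cyclic.

Answer: Yes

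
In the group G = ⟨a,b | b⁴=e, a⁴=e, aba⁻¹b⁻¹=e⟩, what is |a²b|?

Compute successive powers until reaching e:
  (a²b)¹ = a²b, (a²b)² = b², (a²b)³ = a²b³, (a²b)⁴ = e.
The smallest positive k with (a²b)ᵏ = e is 4.

Answer: 4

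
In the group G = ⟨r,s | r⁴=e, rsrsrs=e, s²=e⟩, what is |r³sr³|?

Compute successive powers until reaching e:
  (r³sr³)¹ = r³sr³, (r³sr³)² = sr²s, (r³sr³)³ = rsr, (r³sr³)⁴ = e.
The smallest positive k with (r³sr³)ᵏ = e is 4.

Answer: 4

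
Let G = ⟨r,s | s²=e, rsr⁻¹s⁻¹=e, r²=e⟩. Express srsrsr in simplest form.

Multiply left to right, reducing at each step:
  s · r = rs
  (rs) · s = r
  r · r = e
  e · s = s
  s · r = rs

Answer: rs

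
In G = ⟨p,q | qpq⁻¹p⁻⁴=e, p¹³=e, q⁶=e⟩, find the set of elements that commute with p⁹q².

⟨p⁹q²⟩ ⊆ C_G(p⁹q²) since powers of p⁹q² commute with p⁹q²; so |C_G(p⁹q²)| ≥ |⟨p⁹q²⟩| = 3.
By orbit–stabilizer, |C_G(p⁹q²)| = |G| / |conj. class of p⁹q²| = 78 / 13 = 6.
The 6 elements commuting with p⁹q² are {e, p⁷q, p⁴q³, p⁸q⁵, p⁹q², p¹⁰q⁴}.

Answer: {e, p⁷q, p⁴q³, p⁸q⁵, p⁹q², p¹⁰q⁴}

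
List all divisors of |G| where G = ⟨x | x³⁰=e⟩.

|G| = 30 = 2 · 3 · 5. By Lagrange's theorem the order of any subgroup divides 30; the divisors of 30 are 1, 2, 3, 5, 6, 10, 15, 30.

Answer: 1, 2, 3, 5, 6, 10, 15, 30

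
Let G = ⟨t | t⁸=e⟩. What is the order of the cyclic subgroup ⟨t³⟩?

|⟨t³⟩| equals the order of t³. Compute successive powers until reaching e:
  (t³)¹ = t³, (t³)² = t⁶, (t³)³ = t, (t³)⁴ = t⁴, (t³)⁵ = t⁷, (t³)⁶ = t², (t³)⁷ = t⁵, (t³)⁸ = e.
The smallest positive k with (t³)ᵏ = e is 8, so |⟨t³⟩| = 8.

Answer: 8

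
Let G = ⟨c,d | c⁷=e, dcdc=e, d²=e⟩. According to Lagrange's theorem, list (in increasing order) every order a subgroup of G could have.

|G| = 14 = 2 · 7. By Lagrange's theorem the order of any subgroup divides 14; the divisors of 14 are 1, 2, 7, 14.

Answer: 1, 2, 7, 14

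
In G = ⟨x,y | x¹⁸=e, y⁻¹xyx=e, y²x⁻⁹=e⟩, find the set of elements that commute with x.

⟨x⟩ ⊆ C_G(x) since powers of x commute with x; so |C_G(x)| ≥ |⟨x⟩| = 18.
By orbit–stabilizer, |C_G(x)| = |G| / |conj. class of x| = 36 / 2 = 18.
The 18 elements commuting with x are {e, x, x², x³, x⁴, x⁵, x⁶, x⁷, x⁸, x⁹, x¹⁰, x¹¹, x¹², x¹³, x¹⁴, x¹⁵, x¹⁶, x¹⁷}.

Answer: {e, x, x², x³, x⁴, x⁵, x⁶, x⁷, x⁸, x⁹, x¹⁰, x¹¹, x¹², x¹³, x¹⁴, x¹⁵, x¹⁶, x¹⁷}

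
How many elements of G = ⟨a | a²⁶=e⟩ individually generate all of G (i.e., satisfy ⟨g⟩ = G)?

G is cyclic of order 26. An element generates G iff its order is 26, and a cyclic group of order 26 has exactly φ(26) = 12 such elements.

Answer: 12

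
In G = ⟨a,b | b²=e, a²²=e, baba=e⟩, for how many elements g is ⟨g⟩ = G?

⟨g⟩ = G would require ord(g) = |G| = 44, but the maximum element order in G is 22 < 44. So G is not cyclic and no single element generates it: the count is 0.

Answer: 0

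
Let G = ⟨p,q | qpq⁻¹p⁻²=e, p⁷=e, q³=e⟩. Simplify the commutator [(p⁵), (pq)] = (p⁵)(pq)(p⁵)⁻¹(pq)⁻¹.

[(p⁵), (pq)] = (p⁵)·(pq)·(p⁵)⁻¹·(pq)⁻¹.
  (p⁵) · (pq) = p⁶q
  (p⁶q) · (p²) = p³q
  (p³q) · (p³q²) = p²

Answer: p²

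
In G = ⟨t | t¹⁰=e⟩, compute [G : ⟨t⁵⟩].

First find ord(t⁵) by computing successive powers:
  (t⁵)¹ = t⁵, (t⁵)² = e.
So |⟨t⁵⟩| = ord(t⁵) = 2. With |G| = 10, by Lagrange [G : ⟨t⁵⟩] = 10/2 = 5.

Answer: 5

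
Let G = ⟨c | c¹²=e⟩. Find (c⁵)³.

Compute successive powers of (c⁵), reducing at each step:
  (c⁵)²: (c⁵) · c⁵ = c¹⁰
  (c⁵)³: (c¹⁰) · c⁵ = c³

Answer: c³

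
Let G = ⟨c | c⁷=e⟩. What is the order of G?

G is generated by a single element, so G is cyclic. The relator gives c⁷ = e and no smaller power is forced to be e, so the 7 powers {c, e, c², c³, c⁴, c⁵, c⁶} are distinct. Hence |G| = 7.

Answer: 7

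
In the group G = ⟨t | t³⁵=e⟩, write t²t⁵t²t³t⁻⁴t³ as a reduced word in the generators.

Multiply left to right, reducing at each step:
  (t²) · t⁵ = t⁷
  (t⁷) · t² = t⁹
  (t⁹) · t³ = t¹²
  (t¹²) · t⁻⁴ = t⁸
  (t⁸) · t³ = t¹¹

Answer: t¹¹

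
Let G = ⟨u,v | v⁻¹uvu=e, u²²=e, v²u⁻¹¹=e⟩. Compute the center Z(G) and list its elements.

An element z ∈ Z(G) iff z commutes with every generator.
For example u¹¹ is central: (u¹¹)·u = u¹² = u·(u¹¹); (u¹¹)·v = v⁻¹ = v·(u¹¹).
Whereas u ∉ Z(G) since u·v = uv ≠ u¹⁰v⁻¹ = v·u.
Checking each of the 44 elements this way gives Z(G) = {e, u¹¹}, of order 2.

Answer: {e, u¹¹}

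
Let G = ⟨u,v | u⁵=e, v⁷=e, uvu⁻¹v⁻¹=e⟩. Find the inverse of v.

The order of v is 7 (smallest k with vᵏ = e), so v⁻¹ = v⁶ = v⁶.
Check: v · (v⁶) → v · v⁶ = e, giving e as required.

Answer: v⁶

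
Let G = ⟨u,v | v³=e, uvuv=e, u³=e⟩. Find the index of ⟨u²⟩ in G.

First find ord(u²) by computing successive powers:
  (u²)¹ = u², (u²)² = u, (u²)³ = e.
So |⟨u²⟩| = ord(u²) = 3. With |G| = 12, by Lagrange [G : ⟨u²⟩] = 12/3 = 4.

Answer: 4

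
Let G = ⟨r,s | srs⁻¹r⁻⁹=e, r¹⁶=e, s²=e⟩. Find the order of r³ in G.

Compute successive powers until reaching e:
  (r³)¹ = r³, (r³)² = r⁶, (r³)³ = r⁹, (r³)⁴ = r¹², (r³)⁵ = r¹⁵, (r³)⁶ = r², (r³)⁷ = r⁵, (r³)⁸ = r⁸, (r³)⁹ = r¹¹, (r³)¹⁰ = r¹⁴, (r³)¹¹ = r, (r³)¹² = r⁴, (r³)¹³ = r⁷, (r³)¹⁴ = r¹⁰, (r³)¹⁵ = r¹³, (r³)¹⁶ = e.
The smallest positive k with (r³)ᵏ = e is 16.

Answer: 16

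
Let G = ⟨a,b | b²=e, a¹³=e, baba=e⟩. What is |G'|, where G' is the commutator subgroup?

G' = [G, G] is generated by all commutators. The generator-pair commutators are: [a, b] = a².
The subgroup they normally generate is {e, a, a², a³, a⁴, a⁵, a⁶, a⁷, a⁸, a⁹, a¹⁰, a¹¹, a¹²}, of order 13.
Check: |G/G'| = 26/13 = 2 is the order of the abelianisation.

Answer: 13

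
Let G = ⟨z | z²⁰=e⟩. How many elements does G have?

G is generated by a single element, so G is cyclic. The relator gives z²⁰ = e and no smaller power is forced to be e, so the 20 powers {e, z, z², z³, z⁴, z⁵, z⁶, z⁷, z⁸, z⁹, z¹², z¹³, z¹¹, z¹⁰, z¹⁴, z¹⁵, z¹⁶, z¹⁷, z¹⁸, z¹⁹} are distinct. Hence |G| = 20.

Answer: 20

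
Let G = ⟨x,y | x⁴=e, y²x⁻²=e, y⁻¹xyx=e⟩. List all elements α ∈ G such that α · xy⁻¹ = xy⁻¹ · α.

⟨xy⁻¹⟩ ⊆ C_G(xy⁻¹) since powers of xy⁻¹ commute with xy⁻¹; so |C_G(xy⁻¹)| ≥ |⟨xy⁻¹⟩| = 4.
By orbit–stabilizer, |C_G(xy⁻¹)| = |G| / |conj. class of xy⁻¹| = 8 / 2 = 4.
The 4 elements commuting with xy⁻¹ are {e, x², xy, xy⁻¹}.

Answer: {e, x², xy, xy⁻¹}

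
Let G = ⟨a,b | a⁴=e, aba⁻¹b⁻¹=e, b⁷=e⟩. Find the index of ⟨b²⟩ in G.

First find ord(b²) by computing successive powers:
  (b²)¹ = b², (b²)² = b⁴, (b²)³ = b⁶, (b²)⁴ = b, (b²)⁵ = b³, (b²)⁶ = b⁵, (b²)⁷ = e.
So |⟨b²⟩| = ord(b²) = 7. With |G| = 28, by Lagrange [G : ⟨b²⟩] = 28/7 = 4.

Answer: 4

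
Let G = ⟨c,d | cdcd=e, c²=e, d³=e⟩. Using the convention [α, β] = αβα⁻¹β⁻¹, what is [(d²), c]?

[(d²), c] = (d²)·c·(d²)⁻¹·c⁻¹.
  (d²) · c = cd
  (cd) · d = cd²
  (cd²) · c = d

Answer: d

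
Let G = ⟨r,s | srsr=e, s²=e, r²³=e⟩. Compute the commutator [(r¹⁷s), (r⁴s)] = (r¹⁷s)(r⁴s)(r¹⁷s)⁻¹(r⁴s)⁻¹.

[(r¹⁷s), (r⁴s)] = (r¹⁷s)·(r⁴s)·(r¹⁷s)⁻¹·(r⁴s)⁻¹.
  (r¹⁷s) · (r⁴s) = r¹³
  (r¹³) · (r¹⁷s) = r⁷s
  (r⁷s) · (r⁴s) = r³

Answer: r³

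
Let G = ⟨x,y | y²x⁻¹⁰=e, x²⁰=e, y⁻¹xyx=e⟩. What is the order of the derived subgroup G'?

G' = [G, G] is generated by all commutators. The generator-pair commutators are: [x, y] = x².
The subgroup they normally generate is {e, x², x⁴, x⁶, x⁸, x¹⁰, x¹², x¹⁴, x¹⁶, x¹⁸}, of order 10.
Check: |G/G'| = 40/10 = 4 is the order of the abelianisation.

Answer: 10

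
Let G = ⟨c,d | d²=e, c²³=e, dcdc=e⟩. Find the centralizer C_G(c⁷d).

⟨c⁷d⟩ ⊆ C_G(c⁷d) since powers of c⁷d commute with c⁷d; so |C_G(c⁷d)| ≥ |⟨c⁷d⟩| = 2.
By orbit–stabilizer, |C_G(c⁷d)| = |G| / |conj. class of c⁷d| = 46 / 23 = 2.
The 2 elements commuting with c⁷d are {e, c⁷d}.

Answer: {e, c⁷d}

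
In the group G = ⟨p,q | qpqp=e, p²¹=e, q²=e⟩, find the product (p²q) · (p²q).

Compute (p²q) · (p²q) by multiplying left to right and reducing via the relations at each step:
  (p²q) · p² = q
  q · q = e

Answer: e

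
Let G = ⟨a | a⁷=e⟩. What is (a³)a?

Compute (a³) · a by multiplying left to right and reducing via the relations at each step:
  (a³) · a = a⁴

Answer: a⁴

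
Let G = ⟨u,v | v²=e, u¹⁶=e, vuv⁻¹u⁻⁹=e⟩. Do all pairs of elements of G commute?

u·v = uv but v·u = u⁹v, so u·v ≠ v·u and G is not abelian.

Answer: No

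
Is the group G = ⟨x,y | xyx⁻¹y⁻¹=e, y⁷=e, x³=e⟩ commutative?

Each pair of generators commutes: x·y = xy = y·x. Since the generators pairwise commute, every element of G commutes with every other, so G is abelian.

Answer: Yes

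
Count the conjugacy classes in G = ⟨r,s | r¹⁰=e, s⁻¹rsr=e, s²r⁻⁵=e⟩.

The conjugacy classes (representative and size) are:
  [e] (size 1), [r] (size 2), [r⁸] (size 2), [r⁷] (size 2), [r⁴] (size 2), [r⁵] (size 1), [r⁴s] (size 5), [r²s⁻¹] (size 5).
Class equation: 1 + 2 + 2 + 2 + 2 + 1 + 5 + 5 = 20 = |G|. So G has 8 conjugacy classes.

Answer: 8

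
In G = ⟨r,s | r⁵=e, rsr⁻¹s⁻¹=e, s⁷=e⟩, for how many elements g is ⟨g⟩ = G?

G is cyclic of order 35. An element generates G iff its order is 35, and a cyclic group of order 35 has exactly φ(35) = 24 such elements.

Answer: 24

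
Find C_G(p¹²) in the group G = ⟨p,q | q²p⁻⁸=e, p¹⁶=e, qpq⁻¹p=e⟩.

⟨p¹²⟩ ⊆ C_G(p¹²) since powers of p¹² commute with p¹²; so |C_G(p¹²)| ≥ |⟨p¹²⟩| = 4.
By orbit–stabilizer, |C_G(p¹²)| = |G| / |conj. class of p¹²| = 32 / 2 = 16.
The 16 elements commuting with p¹² are {e, p, p², p³, p⁴, p⁵, p⁶, p⁷, p⁸, p⁹, p¹⁰, p¹¹, p¹², p¹³, p¹⁴, p¹⁵}.

Answer: {e, p, p², p³, p⁴, p⁵, p⁶, p⁷, p⁸, p⁹, p¹⁰, p¹¹, p¹², p¹³, p¹⁴, p¹⁵}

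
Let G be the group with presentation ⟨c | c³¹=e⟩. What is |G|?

G is generated by a single element, so G is cyclic. The relator gives c³¹ = e and no smaller power is forced to be e, so the 31 powers {c, e, c², c³, c⁴, c⁵, c⁶, c⁷, c⁸, c⁹, c²², c²³, c²¹, c²⁰, c²⁴, c²⁵, c²⁶, c²⁷, c²⁸, c²⁹, c³⁰, c¹², c¹³, c¹¹, c¹⁰, c¹⁴, c¹⁵, c¹⁶, c¹⁷, c¹⁸, c¹⁹} are distinct. Hence |G| = 31.

Answer: 31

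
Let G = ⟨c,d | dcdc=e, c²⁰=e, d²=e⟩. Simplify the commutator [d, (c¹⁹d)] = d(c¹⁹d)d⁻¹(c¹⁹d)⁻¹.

[d, (c¹⁹d)] = d·(c¹⁹d)·d⁻¹·(c¹⁹d)⁻¹.
  d · (c¹⁹d) = c
  c · d = cd
  (cd) · (c¹⁹d) = c²

Answer: c²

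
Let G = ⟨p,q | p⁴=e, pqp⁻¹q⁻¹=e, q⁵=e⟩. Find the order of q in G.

Compute successive powers until reaching e:
  q¹ = q, q² = q², q³ = q³, q⁴ = q⁴, q⁵ = e.
The smallest positive k with qᵏ = e is 5.

Answer: 5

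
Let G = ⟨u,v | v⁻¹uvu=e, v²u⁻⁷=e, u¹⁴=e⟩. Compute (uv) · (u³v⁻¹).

Compute (uv) · (u³v⁻¹) by multiplying left to right and reducing via the relations at each step:
  (uv) · u³ = u⁵v⁻¹
  (u⁵v⁻¹) · v⁻¹ = u¹²

Answer: u¹²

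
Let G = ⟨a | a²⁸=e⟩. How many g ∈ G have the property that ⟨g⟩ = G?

G is cyclic of order 28. An element generates G iff its order is 28, and a cyclic group of order 28 has exactly φ(28) = 12 such elements.

Answer: 12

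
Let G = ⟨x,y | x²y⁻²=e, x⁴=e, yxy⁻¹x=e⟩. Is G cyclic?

Every cyclic group is abelian. But x·y = xy while y·x = xy⁻¹, so x·y ≠ y·x and G is not abelian. Hence G is not cyclic.

Answer: No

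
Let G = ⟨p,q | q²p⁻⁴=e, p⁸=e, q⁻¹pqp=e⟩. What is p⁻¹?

The order of p is 8 (smallest k with pᵏ = e), so p⁻¹ = p⁷ = p⁷.
Check: p · (p⁷) → p · p⁷ = e, giving e as required.

Answer: p⁷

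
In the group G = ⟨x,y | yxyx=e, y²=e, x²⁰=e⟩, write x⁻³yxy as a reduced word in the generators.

Multiply left to right, reducing at each step:
  (x¹⁷) · y = x¹⁷y
  (x¹⁷y) · x = x¹⁶y
  (x¹⁶y) · y = x¹⁶

Answer: x¹⁶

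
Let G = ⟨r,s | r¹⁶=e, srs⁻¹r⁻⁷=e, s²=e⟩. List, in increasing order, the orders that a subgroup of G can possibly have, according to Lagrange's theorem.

|G| = 32 = 2⁵. By Lagrange's theorem the order of any subgroup divides 32; the divisors of 32 are 1, 2, 4, 8, 16, 32.

Answer: 1, 2, 4, 8, 16, 32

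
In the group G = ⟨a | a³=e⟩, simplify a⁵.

Compute successive powers of a, reducing at each step:
  a²: a · a = a²
  a³: (a²) · a = e
  a⁴: e · a = a
  a⁵: a · a = a²

Answer: a²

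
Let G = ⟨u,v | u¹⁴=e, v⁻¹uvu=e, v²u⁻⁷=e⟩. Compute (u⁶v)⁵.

Compute successive powers of (u⁶v), reducing at each step:
  (u⁶v)²: (u⁶v) · u⁶ = v;   v · v = u⁷
  (u⁶v)³: (u⁷) · u⁶ = u¹³;   (u¹³) · v = u⁶v⁻¹
  (u⁶v)⁴: (u⁶v⁻¹) · u⁶ = v⁻¹;   (v⁻¹) · v = e
  (u⁶v)⁵: e · u⁶ = u⁶;   (u⁶) · v = u⁶v

Answer: u⁶v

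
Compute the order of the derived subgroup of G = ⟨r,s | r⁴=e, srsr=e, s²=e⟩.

G' = [G, G] is generated by all commutators. The generator-pair commutators are: [r, s] = r².
The subgroup they normally generate is {e, r²}, of order 2.
Check: |G/G'| = 8/2 = 4 is the order of the abelianisation.

Answer: 2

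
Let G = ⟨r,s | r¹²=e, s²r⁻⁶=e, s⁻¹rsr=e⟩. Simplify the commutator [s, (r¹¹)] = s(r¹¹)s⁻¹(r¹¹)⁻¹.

[s, (r¹¹)] = s·(r¹¹)·s⁻¹·(r¹¹)⁻¹.
  s · (r¹¹) = rs
  (rs) · (s⁻¹) = r
  r · r = r²

Answer: r²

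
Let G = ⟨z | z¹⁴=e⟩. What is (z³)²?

Compute successive powers of (z³), reducing at each step:
  (z³)²: (z³) · z³ = z⁶

Answer: z⁶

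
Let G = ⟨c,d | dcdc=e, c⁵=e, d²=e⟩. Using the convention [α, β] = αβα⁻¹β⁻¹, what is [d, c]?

[d, c] = d·c·d⁻¹·c⁻¹.
  d · c = c⁴d
  (c⁴d) · d = c⁴
  (c⁴) · (c⁴) = c³

Answer: c³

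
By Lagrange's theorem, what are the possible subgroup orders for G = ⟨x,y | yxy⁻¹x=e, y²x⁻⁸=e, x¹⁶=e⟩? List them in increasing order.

|G| = 32 = 2⁵. By Lagrange's theorem the order of any subgroup divides 32; the divisors of 32 are 1, 2, 4, 8, 16, 32.

Answer: 1, 2, 4, 8, 16, 32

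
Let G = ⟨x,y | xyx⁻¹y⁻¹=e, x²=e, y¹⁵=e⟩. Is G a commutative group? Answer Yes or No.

Each pair of generators commutes: x·y = xy = y·x. Since the generators pairwise commute, every element of G commutes with every other, so G is abelian.

Answer: Yes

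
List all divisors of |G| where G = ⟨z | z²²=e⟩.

|G| = 22 = 2 · 11. By Lagrange's theorem the order of any subgroup divides 22; the divisors of 22 are 1, 2, 11, 22.

Answer: 1, 2, 11, 22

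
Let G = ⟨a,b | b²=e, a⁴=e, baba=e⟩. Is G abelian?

a·b = ab but b·a = a³b, so a·b ≠ b·a and G is not abelian.

Answer: No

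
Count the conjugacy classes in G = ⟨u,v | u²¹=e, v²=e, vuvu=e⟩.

The conjugacy classes (representative and size) are:
  [e] (size 1), [u²⁰] (size 2), [u²] (size 2), [u³] (size 2), [u¹⁷] (size 2), [u⁵] (size 2), [u⁶] (size 2), [u⁷] (size 2), [u⁸] (size 2), [u⁹] (size 2), [u¹⁰] (size 2), [v] (size 21).
Class equation: 1 + 2 + 2 + 2 + 2 + 2 + 2 + 2 + 2 + 2 + 2 + 21 = 42 = |G|. So G has 12 conjugacy classes.

Answer: 12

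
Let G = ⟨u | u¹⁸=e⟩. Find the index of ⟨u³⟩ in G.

First find ord(u³) by computing successive powers:
  (u³)¹ = u³, (u³)² = u⁶, (u³)³ = u⁹, (u³)⁴ = u¹², (u³)⁵ = u¹⁵, (u³)⁶ = e.
So |⟨u³⟩| = ord(u³) = 6. With |G| = 18, by Lagrange [G : ⟨u³⟩] = 18/6 = 3.

Answer: 3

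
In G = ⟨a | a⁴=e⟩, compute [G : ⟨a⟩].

First find ord(a) by computing successive powers:
  a¹ = a, a² = a², a³ = a³, a⁴ = e.
So |⟨a⟩| = ord(a) = 4. With |G| = 4, by Lagrange [G : ⟨a⟩] = 4/4 = 1.

Answer: 1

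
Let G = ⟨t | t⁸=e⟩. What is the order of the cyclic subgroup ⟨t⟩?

|⟨t⟩| equals the order of t. Compute successive powers until reaching e:
  t¹ = t, t² = t², t³ = t³, t⁴ = t⁴, t⁵ = t⁵, t⁶ = t⁶, t⁷ = t⁷, t⁸ = e.
The smallest positive k with tᵏ = e is 8, so |⟨t⟩| = 8.

Answer: 8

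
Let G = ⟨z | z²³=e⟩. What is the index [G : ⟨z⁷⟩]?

First find ord(z⁷) by computing successive powers:
  (z⁷)¹ = z⁷, (z⁷)² = z¹⁴, (z⁷)³ = z²¹, (z⁷)⁴ = z⁵, (z⁷)⁵ = z¹², (z⁷)⁶ = z¹⁹, (z⁷)⁷ = z³, (z⁷)⁸ = z¹⁰, (z⁷)⁹ = z¹⁷, (z⁷)¹⁰ = z, (z⁷)¹¹ = z⁸, (z⁷)¹² = z¹⁵, (z⁷)¹³ = z²², (z⁷)¹⁴ = z⁶, (z⁷)¹⁵ = z¹³, (z⁷)¹⁶ = z²⁰, (z⁷)¹⁷ = z⁴, (z⁷)¹⁸ = z¹¹, (z⁷)¹⁹ = z¹⁸, (z⁷)²⁰ = z², (z⁷)²¹ = z⁹, (z⁷)²² = z¹⁶, (z⁷)²³ = e.
So |⟨z⁷⟩| = ord(z⁷) = 23. With |G| = 23, by Lagrange [G : ⟨z⁷⟩] = 23/23 = 1.

Answer: 1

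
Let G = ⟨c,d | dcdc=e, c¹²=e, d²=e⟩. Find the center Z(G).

An element z ∈ Z(G) iff z commutes with every generator.
For example c⁶ is central: (c⁶)·c = c⁷ = c·(c⁶); (c⁶)·d = c⁶d = d·(c⁶).
Whereas c ∉ Z(G) since c·d = cd ≠ c¹¹d = d·c.
Checking each of the 24 elements this way gives Z(G) = {e, c⁶}, of order 2.

Answer: {e, c⁶}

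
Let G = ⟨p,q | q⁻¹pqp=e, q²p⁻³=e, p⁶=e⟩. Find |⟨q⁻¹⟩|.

|⟨q⁻¹⟩| equals the order of q⁻¹. Compute successive powers until reaching e:
  (q⁻¹)¹ = q⁻¹, (q⁻¹)² = p³, (q⁻¹)³ = q, (q⁻¹)⁴ = e.
The smallest positive k with (q⁻¹)ᵏ = e is 4, so |⟨q⁻¹⟩| = 4.

Answer: 4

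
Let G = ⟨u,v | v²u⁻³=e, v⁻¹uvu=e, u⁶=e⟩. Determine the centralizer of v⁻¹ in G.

⟨v⁻¹⟩ ⊆ C_G(v⁻¹) since powers of v⁻¹ commute with v⁻¹; so |C_G(v⁻¹)| ≥ |⟨v⁻¹⟩| = 4.
By orbit–stabilizer, |C_G(v⁻¹)| = |G| / |conj. class of v⁻¹| = 12 / 3 = 4.
The 4 elements commuting with v⁻¹ are {e, u³, v, v⁻¹}.

Answer: {e, u³, v, v⁻¹}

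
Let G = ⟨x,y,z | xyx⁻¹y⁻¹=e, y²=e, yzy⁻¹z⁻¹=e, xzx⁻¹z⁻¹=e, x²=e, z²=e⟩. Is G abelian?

Each pair of generators commutes: x·y = xy = y·x; x·z = xz = z·x; y·z = yz = z·y. Since the generators pairwise commute, every element of G commutes with every other, so G is abelian.

Answer: Yes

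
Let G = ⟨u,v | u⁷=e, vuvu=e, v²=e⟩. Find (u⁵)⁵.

Compute successive powers of (u⁵), reducing at each step:
  (u⁵)²: (u⁵) · u⁵ = u³
  (u⁵)³: (u³) · u⁵ = u
  (u⁵)⁴: u · u⁵ = u⁶
  (u⁵)⁵: (u⁶) · u⁵ = u⁴

Answer: u⁴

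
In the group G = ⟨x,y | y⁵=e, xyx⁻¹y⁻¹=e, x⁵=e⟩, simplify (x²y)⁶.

Compute successive powers of (x²y), reducing at each step:
  (x²y)²: (x²y) · x² = x⁴y;   (x⁴y) · y = x⁴y²
  (x²y)³: (x⁴y²) · x² = xy²;   (xy²) · y = xy³
  (x²y)⁴: (xy³) · x² = x³y³;   (x³y³) · y = x³y⁴
  (x²y)⁵: (x³y⁴) · x² = y⁴;   (y⁴) · y = e
  (x²y)⁶: e · x² = x²;   (x²) · y = x²y

Answer: x²y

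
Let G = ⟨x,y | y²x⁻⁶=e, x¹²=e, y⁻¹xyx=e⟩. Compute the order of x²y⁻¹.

Compute successive powers until reaching e:
  (x²y⁻¹)¹ = x²y⁻¹, (x²y⁻¹)² = x⁶, (x²y⁻¹)³ = x²y, (x²y⁻¹)⁴ = e.
The smallest positive k with (x²y⁻¹)ᵏ = e is 4.

Answer: 4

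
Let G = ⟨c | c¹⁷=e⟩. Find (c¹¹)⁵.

Compute successive powers of (c¹¹), reducing at each step:
  (c¹¹)²: (c¹¹) · c¹¹ = c⁵
  (c¹¹)³: (c⁵) · c¹¹ = c¹⁶
  (c¹¹)⁴: (c¹⁶) · c¹¹ = c¹⁰
  (c¹¹)⁵: (c¹⁰) · c¹¹ = c⁴

Answer: c⁴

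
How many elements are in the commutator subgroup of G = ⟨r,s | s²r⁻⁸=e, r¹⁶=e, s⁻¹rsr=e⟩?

G' = [G, G] is generated by all commutators. The generator-pair commutators are: [r, s] = r².
The subgroup they normally generate is {e, r², r⁴, r⁶, r⁸, r¹⁰, r¹², r¹⁴}, of order 8.
Check: |G/G'| = 32/8 = 4 is the order of the abelianisation.

Answer: 8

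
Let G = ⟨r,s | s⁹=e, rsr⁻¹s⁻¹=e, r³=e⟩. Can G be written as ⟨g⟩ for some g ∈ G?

|G| = 27, but the maximum element order in G is 9 < 27. No single element generates all of G, so G is not cyclic.

Answer: No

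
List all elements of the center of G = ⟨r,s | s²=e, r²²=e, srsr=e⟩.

An element z ∈ Z(G) iff z commutes with every generator.
For example r¹¹ is central: (r¹¹)·r = r¹² = r·(r¹¹); (r¹¹)·s = r¹¹s = s·(r¹¹).
Whereas r ∉ Z(G) since r·s = rs ≠ r²¹s = s·r.
Checking each of the 44 elements this way gives Z(G) = {e, r¹¹}, of order 2.

Answer: {e, r¹¹}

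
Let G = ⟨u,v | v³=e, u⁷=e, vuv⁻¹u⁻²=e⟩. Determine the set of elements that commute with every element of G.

An element z ∈ Z(G) iff z commutes with every generator.
For example e is central: e·u = u = u·e; e·v = v = v·e.
Whereas u ∉ Z(G) since u·v = uv ≠ u²v = v·u.
Checking each of the 21 elements this way gives Z(G) = {e}, of order 1.

Answer: {e}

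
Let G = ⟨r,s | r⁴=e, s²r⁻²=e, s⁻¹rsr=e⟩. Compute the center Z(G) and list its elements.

An element z ∈ Z(G) iff z commutes with every generator.
For example r² is central: (r²)·r = r³ = r·(r²); (r²)·s = s⁻¹ = s·(r²).
Whereas r ∉ Z(G) since r·s = rs ≠ rs⁻¹ = s·r.
Checking each of the 8 elements this way gives Z(G) = {e, r²}, of order 2.

Answer: {e, r²}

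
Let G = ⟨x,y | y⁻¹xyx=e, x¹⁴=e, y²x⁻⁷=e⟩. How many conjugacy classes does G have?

The conjugacy classes (representative and size) are:
  [e] (size 1), [x¹³] (size 2), [x¹²] (size 2), [x¹¹] (size 2), [x⁴] (size 2), [x⁵] (size 2), [x⁸] (size 2), [x⁷] (size 1), [x⁵y⁻¹] (size 7), [x⁵y] (size 7).
Class equation: 1 + 2 + 2 + 2 + 2 + 2 + 2 + 1 + 7 + 7 = 28 = |G|. So G has 10 conjugacy classes.

Answer: 10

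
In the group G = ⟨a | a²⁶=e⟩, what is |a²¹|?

Compute successive powers until reaching e:
  (a²¹)¹ = a²¹, (a²¹)² = a¹⁶, (a²¹)³ = a¹¹, (a²¹)⁴ = a⁶, (a²¹)⁵ = a, (a²¹)⁶ = a²², (a²¹)⁷ = a¹⁷, (a²¹)⁸ = a¹², (a²¹)⁹ = a⁷, (a²¹)¹⁰ = a², (a²¹)¹¹ = a²³, (a²¹)¹² = a¹⁸, (a²¹)¹³ = a¹³, (a²¹)¹⁴ = a⁸, (a²¹)¹⁵ = a³, (a²¹)¹⁶ = a²⁴, (a²¹)¹⁷ = a¹⁹, (a²¹)¹⁸ = a¹⁴, (a²¹)¹⁹ = a⁹, (a²¹)²⁰ = a⁴, (a²¹)²¹ = a²⁵, (a²¹)²² = a²⁰, (a²¹)²³ = a¹⁵, (a²¹)²⁴ = a¹⁰, (a²¹)²⁵ = a⁵, (a²¹)²⁶ = e.
The smallest positive k with (a²¹)ᵏ = e is 26.

Answer: 26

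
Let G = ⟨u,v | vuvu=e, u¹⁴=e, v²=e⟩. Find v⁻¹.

The order of v is 2 (smallest k with vᵏ = e), so v⁻¹ = v¹ = v.
Check: v · v → v · v = e, giving e as required.

Answer: v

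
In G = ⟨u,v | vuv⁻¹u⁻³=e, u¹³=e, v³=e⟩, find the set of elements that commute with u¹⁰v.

⟨u¹⁰v⟩ ⊆ C_G(u¹⁰v) since powers of u¹⁰v commute with u¹⁰v; so |C_G(u¹⁰v)| ≥ |⟨u¹⁰v⟩| = 3.
By orbit–stabilizer, |C_G(u¹⁰v)| = |G| / |conj. class of u¹⁰v| = 39 / 13 = 3.
The 3 elements commuting with u¹⁰v are {e, uv², u¹⁰v}.

Answer: {e, uv², u¹⁰v}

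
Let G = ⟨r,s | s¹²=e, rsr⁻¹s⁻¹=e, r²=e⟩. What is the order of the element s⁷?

Compute successive powers until reaching e:
  (s⁷)¹ = s⁷, (s⁷)² = s², (s⁷)³ = s⁹, (s⁷)⁴ = s⁴, (s⁷)⁵ = s¹¹, (s⁷)⁶ = s⁶, (s⁷)⁷ = s, (s⁷)⁸ = s⁸, (s⁷)⁹ = s³, (s⁷)¹⁰ = s¹⁰, (s⁷)¹¹ = s⁵, (s⁷)¹² = e.
The smallest positive k with (s⁷)ᵏ = e is 12.

Answer: 12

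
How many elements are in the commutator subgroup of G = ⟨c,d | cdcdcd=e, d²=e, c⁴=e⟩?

G' = [G, G] is generated by all commutators. The generator-pair commutators are: [c, d] = c²dc.
The subgroup they normally generate is {e, c², cd, dc³, c²dc, c³d, c²dc³, dc, cdc², dc²d, c²dc²d, c³dc²}, of order 12.
Check: |G/G'| = 24/12 = 2 is the order of the abelianisation.

Answer: 12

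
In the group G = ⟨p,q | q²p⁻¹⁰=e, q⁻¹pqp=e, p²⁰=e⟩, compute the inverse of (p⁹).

The order of (p⁹) is 20 (smallest k with (p⁹)ᵏ = e), so (p⁹)⁻¹ = (p⁹)¹⁹ = p¹¹.
Check: (p⁹) · (p¹¹) → (p⁹) · p¹¹ = e, giving e as required.

Answer: p¹¹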